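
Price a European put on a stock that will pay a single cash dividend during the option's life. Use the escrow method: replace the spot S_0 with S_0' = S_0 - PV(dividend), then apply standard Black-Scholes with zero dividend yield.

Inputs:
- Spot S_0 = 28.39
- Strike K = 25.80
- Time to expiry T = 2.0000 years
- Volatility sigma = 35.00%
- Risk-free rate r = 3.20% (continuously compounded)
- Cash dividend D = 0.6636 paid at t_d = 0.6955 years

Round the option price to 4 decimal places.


Answer: Price = 3.4939

Derivation:
PV(D) = D * exp(-r * t_d) = 0.6636 * 0.97798984 = 0.64899406
S_0' = S_0 - PV(D) = 28.3900 - 0.64899406 = 27.74100594
d1 = (ln(S_0'/K) + (r + sigma^2/2)*T) / (sigma*sqrt(T)) = 0.52333414
d2 = d1 - sigma*sqrt(T) = 0.02835940
exp(-rT) = 0.93800500
N(-d1) = 0.30037087; N(-d2) = 0.48868775
P = K * exp(-rT) * N(-d2) - S_0' * N(-d1) = 25.8000 * 0.93800500 * 0.48868775 - 27.74100594 * 0.30037087 = 3.4939


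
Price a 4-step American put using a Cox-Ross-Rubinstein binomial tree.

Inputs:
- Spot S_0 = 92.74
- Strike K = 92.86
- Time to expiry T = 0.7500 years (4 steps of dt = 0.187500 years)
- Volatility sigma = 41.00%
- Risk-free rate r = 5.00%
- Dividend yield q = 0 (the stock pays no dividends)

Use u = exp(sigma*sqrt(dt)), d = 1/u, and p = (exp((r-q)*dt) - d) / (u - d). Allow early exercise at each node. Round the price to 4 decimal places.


dt = T/N = 0.187500
u = exp(sigma*sqrt(dt)) = 1.194270; d = 1/u = 0.837332
p = (exp((r-q)*dt) - d) / (u - d) = 0.482121
Discount per step: exp(-r*dt) = 0.990669
Stock lattice S(k, i) with i counting down-moves:
  k=0: S(0,0) = 92.7400
  k=1: S(1,0) = 110.7566; S(1,1) = 77.6541
  k=2: S(2,0) = 132.2733; S(2,1) = 92.7400; S(2,2) = 65.0222
  k=3: S(3,0) = 157.9701; S(3,1) = 110.7566; S(3,2) = 77.6541; S(3,3) = 54.4452
  k=4: S(4,0) = 188.6589; S(4,1) = 132.2733; S(4,2) = 92.7400; S(4,3) = 65.0222; S(4,4) = 45.5887
Terminal payoffs V(N, i) = max(K - S_T, 0):
  V(4,0) = 0.000000; V(4,1) = 0.000000; V(4,2) = 0.120000; V(4,3) = 27.837754; V(4,4) = 47.271338
Backward induction: V(k, i) = exp(-r*dt) * [p * V(k+1, i) + (1-p) * V(k+1, i+1)]; then take max(V_cont, immediate exercise) for American.
  V(3,0) = exp(-r*dt) * [p*0.000000 + (1-p)*0.000000] = 0.000000; exercise = 0.000000; V(3,0) = max -> 0.000000
  V(3,1) = exp(-r*dt) * [p*0.000000 + (1-p)*0.120000] = 0.061566; exercise = 0.000000; V(3,1) = max -> 0.061566
  V(3,2) = exp(-r*dt) * [p*0.120000 + (1-p)*27.837754] = 14.339381; exercise = 15.205875; V(3,2) = max -> 15.205875
  V(3,3) = exp(-r*dt) * [p*27.837754 + (1-p)*47.271338] = 37.548329; exercise = 38.414824; V(3,3) = max -> 38.414824
  V(2,0) = exp(-r*dt) * [p*0.000000 + (1-p)*0.061566] = 0.031586; exercise = 0.000000; V(2,0) = max -> 0.031586
  V(2,1) = exp(-r*dt) * [p*0.061566 + (1-p)*15.205875] = 7.830728; exercise = 0.120000; V(2,1) = max -> 7.830728
  V(2,2) = exp(-r*dt) * [p*15.205875 + (1-p)*38.414824] = 26.971259; exercise = 27.837754; V(2,2) = max -> 27.837754
  V(1,0) = exp(-r*dt) * [p*0.031586 + (1-p)*7.830728] = 4.032615; exercise = 0.000000; V(1,0) = max -> 4.032615
  V(1,1) = exp(-r*dt) * [p*7.830728 + (1-p)*27.837754] = 18.022195; exercise = 15.205875; V(1,1) = max -> 18.022195
  V(0,0) = exp(-r*dt) * [p*4.032615 + (1-p)*18.022195] = 11.172293; exercise = 0.120000; V(0,0) = max -> 11.172293

Answer: Price = V(0,0) = 11.1723


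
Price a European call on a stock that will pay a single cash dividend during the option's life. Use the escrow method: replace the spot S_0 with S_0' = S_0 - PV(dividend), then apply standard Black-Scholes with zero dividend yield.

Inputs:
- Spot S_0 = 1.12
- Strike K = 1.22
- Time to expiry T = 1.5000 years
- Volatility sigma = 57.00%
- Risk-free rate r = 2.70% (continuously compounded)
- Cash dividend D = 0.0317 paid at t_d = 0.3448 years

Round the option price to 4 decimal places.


Answer: Price = 0.2686

Derivation:
PV(D) = D * exp(-r * t_d) = 0.0317 * 0.99073360 = 0.03140626
S_0' = S_0 - PV(D) = 1.1200 - 0.03140626 = 1.08859374
d1 = (ln(S_0'/K) + (r + sigma^2/2)*T) / (sigma*sqrt(T)) = 0.24381857
d2 = d1 - sigma*sqrt(T) = -0.45428600
exp(-rT) = 0.96030916
N(d1) = 0.59631433; N(d2) = 0.32481149
C = S_0' * N(d1) - K * exp(-rT) * N(d2) = 1.08859374 * 0.59631433 - 1.2200 * 0.96030916 * 0.32481149 = 0.2686


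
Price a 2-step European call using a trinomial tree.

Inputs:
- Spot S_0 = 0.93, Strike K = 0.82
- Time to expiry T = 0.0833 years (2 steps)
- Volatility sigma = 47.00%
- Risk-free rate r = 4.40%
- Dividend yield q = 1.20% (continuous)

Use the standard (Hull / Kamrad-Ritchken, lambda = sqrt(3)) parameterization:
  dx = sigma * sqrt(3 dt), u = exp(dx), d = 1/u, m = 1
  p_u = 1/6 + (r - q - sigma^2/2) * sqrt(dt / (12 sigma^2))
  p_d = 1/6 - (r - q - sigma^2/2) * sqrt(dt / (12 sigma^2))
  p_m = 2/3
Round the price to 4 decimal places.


Answer: Price = V(0,0) = 0.1244

Derivation:
dt = T/N = 0.041650; dx = sigma*sqrt(3*dt) = 0.166137
u = exp(dx) = 1.180735; d = 1/u = 0.846930
p_u = 0.156833, p_m = 0.666667, p_d = 0.176500
Discount per step: exp(-r*dt) = 0.998169
Stock lattice S(k, j) with j the centered position index:
  k=0: S(0,+0) = 0.9300
  k=1: S(1,-1) = 0.7876; S(1,+0) = 0.9300; S(1,+1) = 1.0981
  k=2: S(2,-2) = 0.6671; S(2,-1) = 0.7876; S(2,+0) = 0.9300; S(2,+1) = 1.0981; S(2,+2) = 1.2965
Terminal payoffs V(N, j) = max(S_T - K, 0):
  V(2,-2) = 0.000000; V(2,-1) = 0.000000; V(2,+0) = 0.110000; V(2,+1) = 0.278083; V(2,+2) = 0.476545
Backward induction: V(k, j) = exp(-r*dt) * [p_u * V(k+1, j+1) + p_m * V(k+1, j) + p_d * V(k+1, j-1)]
  V(1,-1) = exp(-r*dt) * [p_u*0.110000 + p_m*0.000000 + p_d*0.000000] = 0.017220
  V(1,+0) = exp(-r*dt) * [p_u*0.278083 + p_m*0.110000 + p_d*0.000000] = 0.116732
  V(1,+1) = exp(-r*dt) * [p_u*0.476545 + p_m*0.278083 + p_d*0.110000] = 0.279030
  V(0,+0) = exp(-r*dt) * [p_u*0.279030 + p_m*0.116732 + p_d*0.017220] = 0.124394


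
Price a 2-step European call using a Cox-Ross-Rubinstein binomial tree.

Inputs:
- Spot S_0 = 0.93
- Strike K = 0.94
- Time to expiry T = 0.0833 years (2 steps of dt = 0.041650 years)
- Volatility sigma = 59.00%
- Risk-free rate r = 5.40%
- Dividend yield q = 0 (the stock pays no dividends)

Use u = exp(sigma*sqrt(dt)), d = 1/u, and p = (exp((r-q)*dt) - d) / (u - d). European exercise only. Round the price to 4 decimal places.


dt = T/N = 0.041650
u = exp(sigma*sqrt(dt)) = 1.127958; d = 1/u = 0.886558
p = (exp((r-q)*dt) - d) / (u - d) = 0.479261
Discount per step: exp(-r*dt) = 0.997753
Stock lattice S(k, i) with i counting down-moves:
  k=0: S(0,0) = 0.9300
  k=1: S(1,0) = 1.0490; S(1,1) = 0.8245
  k=2: S(2,0) = 1.1832; S(2,1) = 0.9300; S(2,2) = 0.7310
Terminal payoffs V(N, i) = max(S_T - K, 0):
  V(2,0) = 0.243230; V(2,1) = 0.000000; V(2,2) = 0.000000
Backward induction: V(k, i) = exp(-r*dt) * [p * V(k+1, i) + (1-p) * V(k+1, i+1)].
  V(1,0) = exp(-r*dt) * [p*0.243230 + (1-p)*0.000000] = 0.116309
  V(1,1) = exp(-r*dt) * [p*0.000000 + (1-p)*0.000000] = 0.000000
  V(0,0) = exp(-r*dt) * [p*0.116309 + (1-p)*0.000000] = 0.055617

Answer: Price = V(0,0) = 0.0556


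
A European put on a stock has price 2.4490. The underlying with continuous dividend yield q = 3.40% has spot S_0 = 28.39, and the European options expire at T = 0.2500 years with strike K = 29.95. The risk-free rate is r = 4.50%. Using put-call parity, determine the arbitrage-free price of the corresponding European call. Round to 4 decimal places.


Answer: Call price = 0.9838

Derivation:
Put-call parity: C - P = S_0 * exp(-qT) - K * exp(-rT).
S_0 * exp(-qT) = 28.3900 * 0.99153602 = 28.14970769
K * exp(-rT) = 29.9500 * 0.98881304 = 29.61495069
C = P + S*exp(-qT) - K*exp(-rT)
C = 2.4490 + 28.14970769 - 29.61495069 = 0.9838


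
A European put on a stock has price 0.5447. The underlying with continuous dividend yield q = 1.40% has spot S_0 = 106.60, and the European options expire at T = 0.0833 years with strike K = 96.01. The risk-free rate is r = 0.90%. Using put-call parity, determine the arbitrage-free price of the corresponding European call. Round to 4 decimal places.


Answer: Call price = 11.0824

Derivation:
Put-call parity: C - P = S_0 * exp(-qT) - K * exp(-rT).
S_0 * exp(-qT) = 106.6000 * 0.99883448 = 106.47575554
K * exp(-rT) = 96.0100 * 0.99925058 = 95.93804828
C = P + S*exp(-qT) - K*exp(-rT)
C = 0.5447 + 106.47575554 - 95.93804828 = 11.0824


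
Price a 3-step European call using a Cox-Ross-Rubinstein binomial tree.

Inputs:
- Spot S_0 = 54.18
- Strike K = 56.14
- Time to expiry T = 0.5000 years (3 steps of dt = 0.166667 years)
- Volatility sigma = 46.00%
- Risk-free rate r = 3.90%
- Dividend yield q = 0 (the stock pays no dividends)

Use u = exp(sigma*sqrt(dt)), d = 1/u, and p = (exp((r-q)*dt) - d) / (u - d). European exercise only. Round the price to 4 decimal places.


dt = T/N = 0.166667
u = exp(sigma*sqrt(dt)) = 1.206585; d = 1/u = 0.828785
p = (exp((r-q)*dt) - d) / (u - d) = 0.470450
Discount per step: exp(-r*dt) = 0.993521
Stock lattice S(k, i) with i counting down-moves:
  k=0: S(0,0) = 54.1800
  k=1: S(1,0) = 65.3728; S(1,1) = 44.9036
  k=2: S(2,0) = 78.8778; S(2,1) = 54.1800; S(2,2) = 37.2154
  k=3: S(3,0) = 95.1728; S(3,1) = 65.3728; S(3,2) = 44.9036; S(3,3) = 30.8436
Terminal payoffs V(N, i) = max(S_T - K, 0):
  V(3,0) = 39.032828; V(3,1) = 9.232786; V(3,2) = 0.000000; V(3,3) = 0.000000
Backward induction: V(k, i) = exp(-r*dt) * [p * V(k+1, i) + (1-p) * V(k+1, i+1)].
  V(2,0) = exp(-r*dt) * [p*39.032828 + (1-p)*9.232786] = 23.101562
  V(2,1) = exp(-r*dt) * [p*9.232786 + (1-p)*0.000000] = 4.315421
  V(2,2) = exp(-r*dt) * [p*0.000000 + (1-p)*0.000000] = 0.000000
  V(1,0) = exp(-r*dt) * [p*23.101562 + (1-p)*4.315421] = 13.068138
  V(1,1) = exp(-r*dt) * [p*4.315421 + (1-p)*0.000000] = 2.017036
  V(0,0) = exp(-r*dt) * [p*13.068138 + (1-p)*2.017036] = 7.169273

Answer: Price = V(0,0) = 7.1693


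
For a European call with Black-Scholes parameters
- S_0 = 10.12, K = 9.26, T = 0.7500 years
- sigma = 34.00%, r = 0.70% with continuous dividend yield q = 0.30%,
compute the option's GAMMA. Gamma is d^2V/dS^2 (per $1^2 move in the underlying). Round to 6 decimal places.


d1 = 0.4590261189; d2 = 0.1645774817
phi(d1) = 0.3590509344; exp(-qT) = 0.9977525294; exp(-rT) = 0.9947637572
Gamma = exp(-qT) * phi(d1) / (S * sigma * sqrt(T)) = 0.9977525294 * 0.3590509344 / (10.1200 * 0.3400 * 0.8660254038) = 0.120223

Answer: Gamma = 0.120223


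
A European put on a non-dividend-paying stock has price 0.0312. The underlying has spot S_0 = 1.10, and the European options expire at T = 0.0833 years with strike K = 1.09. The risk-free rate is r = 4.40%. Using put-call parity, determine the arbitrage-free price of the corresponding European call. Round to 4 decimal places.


Answer: Call price = 0.0452

Derivation:
Put-call parity: C - P = S_0 * exp(-qT) - K * exp(-rT).
S_0 * exp(-qT) = 1.1000 * 1.00000000 = 1.10000000
K * exp(-rT) = 1.0900 * 0.99634151 = 1.08601224
C = P + S*exp(-qT) - K*exp(-rT)
C = 0.0312 + 1.10000000 - 1.08601224 = 0.0452


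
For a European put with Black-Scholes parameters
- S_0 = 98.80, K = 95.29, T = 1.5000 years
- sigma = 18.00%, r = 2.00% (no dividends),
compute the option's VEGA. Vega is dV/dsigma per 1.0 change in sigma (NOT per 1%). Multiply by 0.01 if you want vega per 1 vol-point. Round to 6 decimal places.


Answer: Vega = 44.375192

Derivation:
d1 = 0.4103926436; d2 = 0.1899385668
phi(d1) = 0.3667225930; exp(-qT) = 1.0000000000; exp(-rT) = 0.9704455335
Vega = S * exp(-qT) * phi(d1) * sqrt(T) = 98.8000 * 1.0000000000 * 0.3667225930 * 1.2247448714 = 44.375192


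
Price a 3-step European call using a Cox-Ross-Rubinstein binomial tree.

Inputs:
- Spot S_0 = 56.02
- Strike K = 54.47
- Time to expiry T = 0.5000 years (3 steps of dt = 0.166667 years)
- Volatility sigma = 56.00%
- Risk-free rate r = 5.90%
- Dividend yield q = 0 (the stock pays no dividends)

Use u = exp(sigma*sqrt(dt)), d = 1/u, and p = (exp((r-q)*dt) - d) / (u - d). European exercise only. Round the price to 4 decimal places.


Answer: Price = V(0,0) = 10.8880

Derivation:
dt = T/N = 0.166667
u = exp(sigma*sqrt(dt)) = 1.256863; d = 1/u = 0.795632
p = (exp((r-q)*dt) - d) / (u - d) = 0.464518
Discount per step: exp(-r*dt) = 0.990215
Stock lattice S(k, i) with i counting down-moves:
  k=0: S(0,0) = 56.0200
  k=1: S(1,0) = 70.4095; S(1,1) = 44.5713
  k=2: S(2,0) = 88.4951; S(2,1) = 56.0200; S(2,2) = 35.4623
  k=3: S(3,0) = 111.2262; S(3,1) = 70.4095; S(3,2) = 44.5713; S(3,3) = 28.2149
Terminal payoffs V(N, i) = max(S_T - K, 0):
  V(3,0) = 56.756192; V(3,1) = 15.939473; V(3,2) = 0.000000; V(3,3) = 0.000000
Backward induction: V(k, i) = exp(-r*dt) * [p * V(k+1, i) + (1-p) * V(k+1, i+1)].
  V(2,0) = exp(-r*dt) * [p*56.756192 + (1-p)*15.939473] = 34.558068
  V(2,1) = exp(-r*dt) * [p*15.939473 + (1-p)*0.000000] = 7.331718
  V(2,2) = exp(-r*dt) * [p*0.000000 + (1-p)*0.000000] = 0.000000
  V(1,0) = exp(-r*dt) * [p*34.558068 + (1-p)*7.331718] = 19.783346
  V(1,1) = exp(-r*dt) * [p*7.331718 + (1-p)*0.000000] = 3.372388
  V(0,0) = exp(-r*dt) * [p*19.783346 + (1-p)*3.372388] = 10.887976


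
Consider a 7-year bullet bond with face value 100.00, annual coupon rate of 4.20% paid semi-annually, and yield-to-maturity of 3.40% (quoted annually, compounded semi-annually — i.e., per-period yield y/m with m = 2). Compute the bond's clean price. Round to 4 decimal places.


Coupon per period c = face * coupon_rate / m = 2.100000
Periods per year m = 2; per-period yield y/m = 0.017000
Number of cashflows N = 14
Cashflows (t years, CF_t, discount factor 1/(1+y/m)^(m*t), PV):
  t = 0.5000: CF_t = 2.100000, DF = 0.983284, PV = 2.064897
  t = 1.0000: CF_t = 2.100000, DF = 0.966848, PV = 2.030380
  t = 1.5000: CF_t = 2.100000, DF = 0.950686, PV = 1.996441
  t = 2.0000: CF_t = 2.100000, DF = 0.934795, PV = 1.963069
  t = 2.5000: CF_t = 2.100000, DF = 0.919169, PV = 1.930254
  t = 3.0000: CF_t = 2.100000, DF = 0.903804, PV = 1.897989
  t = 3.5000: CF_t = 2.100000, DF = 0.888696, PV = 1.866262
  t = 4.0000: CF_t = 2.100000, DF = 0.873841, PV = 1.835066
  t = 4.5000: CF_t = 2.100000, DF = 0.859234, PV = 1.804391
  t = 5.0000: CF_t = 2.100000, DF = 0.844871, PV = 1.774229
  t = 5.5000: CF_t = 2.100000, DF = 0.830748, PV = 1.744572
  t = 6.0000: CF_t = 2.100000, DF = 0.816862, PV = 1.715410
  t = 6.5000: CF_t = 2.100000, DF = 0.803207, PV = 1.686735
  t = 7.0000: CF_t = 102.100000, DF = 0.789781, PV = 80.636636
Price P = sum_t PV_t = 104.946330

Answer: Price = 104.9463


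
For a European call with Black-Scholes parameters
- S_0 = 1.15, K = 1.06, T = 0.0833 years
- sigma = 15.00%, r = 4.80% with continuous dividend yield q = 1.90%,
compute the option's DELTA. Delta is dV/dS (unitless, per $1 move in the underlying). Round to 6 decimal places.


d1 = 1.9598231910; d2 = 1.9165305819
phi(d1) = 0.0584611994; exp(-qT) = 0.9984185518; exp(-rT) = 0.9960095830
N(d1) = 0.9749917702
Delta = exp(-qT) * N(d1) = 0.9984185518 * 0.9749917702 = 0.973450

Answer: Delta = 0.973450


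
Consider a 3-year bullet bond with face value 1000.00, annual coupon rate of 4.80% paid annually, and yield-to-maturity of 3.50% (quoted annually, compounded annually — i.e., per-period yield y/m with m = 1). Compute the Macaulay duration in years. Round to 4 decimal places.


Coupon per period c = face * coupon_rate / m = 48.000000
Periods per year m = 1; per-period yield y/m = 0.035000
Number of cashflows N = 3
Cashflows (t years, CF_t, discount factor 1/(1+y/m)^(m*t), PV):
  t = 1.0000: CF_t = 48.000000, DF = 0.966184, PV = 46.376812
  t = 2.0000: CF_t = 48.000000, DF = 0.933511, PV = 44.808514
  t = 3.0000: CF_t = 1048.000000, DF = 0.901943, PV = 945.235956
Price P = sum_t PV_t = 1036.421281
Macaulay numerator sum_t t * PV_t:
  t * PV_t at t = 1.0000: 46.376812
  t * PV_t at t = 2.0000: 89.617027
  t * PV_t at t = 3.0000: 2835.707867
Macaulay duration D = (sum_t t * PV_t) / P = 2971.701705 / 1036.421281 = 2.867272

Answer: Macaulay duration = 2.8673 years


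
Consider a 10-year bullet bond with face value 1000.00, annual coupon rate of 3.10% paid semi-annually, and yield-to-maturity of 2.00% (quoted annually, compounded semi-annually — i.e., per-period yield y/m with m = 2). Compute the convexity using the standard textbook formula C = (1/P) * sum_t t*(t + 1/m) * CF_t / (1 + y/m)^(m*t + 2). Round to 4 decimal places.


Answer: Convexity = 85.8926

Derivation:
Coupon per period c = face * coupon_rate / m = 15.500000
Periods per year m = 2; per-period yield y/m = 0.010000
Number of cashflows N = 20
Cashflows (t years, CF_t, discount factor 1/(1+y/m)^(m*t), PV):
  t = 0.5000: CF_t = 15.500000, DF = 0.990099, PV = 15.346535
  t = 1.0000: CF_t = 15.500000, DF = 0.980296, PV = 15.194589
  t = 1.5000: CF_t = 15.500000, DF = 0.970590, PV = 15.044147
  t = 2.0000: CF_t = 15.500000, DF = 0.960980, PV = 14.895195
  t = 2.5000: CF_t = 15.500000, DF = 0.951466, PV = 14.747718
  t = 3.0000: CF_t = 15.500000, DF = 0.942045, PV = 14.601701
  t = 3.5000: CF_t = 15.500000, DF = 0.932718, PV = 14.457130
  t = 4.0000: CF_t = 15.500000, DF = 0.923483, PV = 14.313990
  t = 4.5000: CF_t = 15.500000, DF = 0.914340, PV = 14.172267
  t = 5.0000: CF_t = 15.500000, DF = 0.905287, PV = 14.031948
  t = 5.5000: CF_t = 15.500000, DF = 0.896324, PV = 13.893018
  t = 6.0000: CF_t = 15.500000, DF = 0.887449, PV = 13.755463
  t = 6.5000: CF_t = 15.500000, DF = 0.878663, PV = 13.619270
  t = 7.0000: CF_t = 15.500000, DF = 0.869963, PV = 13.484426
  t = 7.5000: CF_t = 15.500000, DF = 0.861349, PV = 13.350917
  t = 8.0000: CF_t = 15.500000, DF = 0.852821, PV = 13.218730
  t = 8.5000: CF_t = 15.500000, DF = 0.844377, PV = 13.087851
  t = 9.0000: CF_t = 15.500000, DF = 0.836017, PV = 12.958268
  t = 9.5000: CF_t = 15.500000, DF = 0.827740, PV = 12.829969
  t = 10.0000: CF_t = 1015.500000, DF = 0.819544, PV = 832.247410
Price P = sum_t PV_t = 1099.250541
Convexity numerator sum_t t*(t + 1/m) * CF_t / (1+y/m)^(m*t + 2):
  t = 0.5000: term = 7.522074
  t = 1.0000: term = 22.342793
  t = 1.5000: term = 44.243154
  t = 2.0000: term = 73.008506
  t = 2.5000: term = 108.428474
  t = 3.0000: term = 150.296894
  t = 3.5000: term = 198.411742
  t = 4.0000: term = 252.575060
  t = 4.5000: term = 312.592896
  t = 5.0000: term = 378.275232
  t = 5.5000: term = 449.435920
  t = 6.0000: term = 525.892615
  t = 6.5000: term = 607.466717
  t = 7.0000: term = 693.983302
  t = 7.5000: term = 785.271063
  t = 8.0000: term = 881.162249
  t = 8.5000: term = 981.492604
  t = 9.0000: term = 1086.101309
  t = 9.5000: term = 1194.830923
  t = 10.0000: term = 85664.129018
Convexity = (1/P) * sum = 94417.462547 / 1099.250541 = 85.892578


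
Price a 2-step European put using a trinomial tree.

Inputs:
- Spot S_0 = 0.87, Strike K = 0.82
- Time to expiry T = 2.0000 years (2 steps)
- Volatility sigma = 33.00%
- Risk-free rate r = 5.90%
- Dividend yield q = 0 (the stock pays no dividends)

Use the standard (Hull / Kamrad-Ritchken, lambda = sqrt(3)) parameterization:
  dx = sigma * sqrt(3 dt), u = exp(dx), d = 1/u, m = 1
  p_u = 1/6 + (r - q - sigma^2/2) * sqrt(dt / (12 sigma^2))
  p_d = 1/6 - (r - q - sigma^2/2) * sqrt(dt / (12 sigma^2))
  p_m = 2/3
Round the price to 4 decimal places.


Answer: Price = V(0,0) = 0.0761

Derivation:
dt = T/N = 1.000000; dx = sigma*sqrt(3*dt) = 0.571577
u = exp(dx) = 1.771057; d = 1/u = 0.564634
p_u = 0.170647, p_m = 0.666667, p_d = 0.162686
Discount per step: exp(-r*dt) = 0.942707
Stock lattice S(k, j) with j the centered position index:
  k=0: S(0,+0) = 0.8700
  k=1: S(1,-1) = 0.4912; S(1,+0) = 0.8700; S(1,+1) = 1.5408
  k=2: S(2,-2) = 0.2774; S(2,-1) = 0.4912; S(2,+0) = 0.8700; S(2,+1) = 1.5408; S(2,+2) = 2.7289
Terminal payoffs V(N, j) = max(K - S_T, 0):
  V(2,-2) = 0.542634; V(2,-1) = 0.328768; V(2,+0) = 0.000000; V(2,+1) = 0.000000; V(2,+2) = 0.000000
Backward induction: V(k, j) = exp(-r*dt) * [p_u * V(k+1, j+1) + p_m * V(k+1, j) + p_d * V(k+1, j-1)]
  V(1,-1) = exp(-r*dt) * [p_u*0.000000 + p_m*0.328768 + p_d*0.542634] = 0.289843
  V(1,+0) = exp(-r*dt) * [p_u*0.000000 + p_m*0.000000 + p_d*0.328768] = 0.050422
  V(1,+1) = exp(-r*dt) * [p_u*0.000000 + p_m*0.000000 + p_d*0.000000] = 0.000000
  V(0,+0) = exp(-r*dt) * [p_u*0.000000 + p_m*0.050422 + p_d*0.289843] = 0.076140


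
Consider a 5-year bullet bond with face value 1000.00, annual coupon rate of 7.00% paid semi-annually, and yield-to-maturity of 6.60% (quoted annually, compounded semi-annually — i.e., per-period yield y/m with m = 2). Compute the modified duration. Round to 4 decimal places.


Answer: Modified duration = 4.1730

Derivation:
Coupon per period c = face * coupon_rate / m = 35.000000
Periods per year m = 2; per-period yield y/m = 0.033000
Number of cashflows N = 10
Cashflows (t years, CF_t, discount factor 1/(1+y/m)^(m*t), PV):
  t = 0.5000: CF_t = 35.000000, DF = 0.968054, PV = 33.881897
  t = 1.0000: CF_t = 35.000000, DF = 0.937129, PV = 32.799513
  t = 1.5000: CF_t = 35.000000, DF = 0.907192, PV = 31.751707
  t = 2.0000: CF_t = 35.000000, DF = 0.878211, PV = 30.737374
  t = 2.5000: CF_t = 35.000000, DF = 0.850156, PV = 29.755444
  t = 3.0000: CF_t = 35.000000, DF = 0.822997, PV = 28.804883
  t = 3.5000: CF_t = 35.000000, DF = 0.796705, PV = 27.884688
  t = 4.0000: CF_t = 35.000000, DF = 0.771254, PV = 26.993890
  t = 4.5000: CF_t = 35.000000, DF = 0.746616, PV = 26.131549
  t = 5.0000: CF_t = 1035.000000, DF = 0.722764, PV = 748.061209
Price P = sum_t PV_t = 1016.802154
First compute Macaulay numerator sum_t t * PV_t:
  t * PV_t at t = 0.5000: 16.940949
  t * PV_t at t = 1.0000: 32.799513
  t * PV_t at t = 1.5000: 47.627561
  t * PV_t at t = 2.0000: 61.474748
  t * PV_t at t = 2.5000: 74.388610
  t * PV_t at t = 3.0000: 86.414649
  t * PV_t at t = 3.5000: 97.596409
  t * PV_t at t = 4.0000: 107.975560
  t * PV_t at t = 4.5000: 117.591970
  t * PV_t at t = 5.0000: 3740.306043
Macaulay duration D = 4383.116011 / 1016.802154 = 4.310687
Modified duration = D / (1 + y/m) = 4.310687 / (1 + 0.033000) = 4.172979


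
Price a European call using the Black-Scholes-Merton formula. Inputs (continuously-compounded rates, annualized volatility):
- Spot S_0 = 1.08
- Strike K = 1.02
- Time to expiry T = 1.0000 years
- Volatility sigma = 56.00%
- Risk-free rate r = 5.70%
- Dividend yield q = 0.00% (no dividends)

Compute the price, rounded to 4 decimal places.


Answer: Price = 0.2881

Derivation:
d1 = (ln(S/K) + (r - q + 0.5*sigma^2) * T) / (sigma * sqrt(T)) = 0.48385431
d2 = d1 - sigma * sqrt(T) = -0.07614569
exp(-rT) = 0.94459407; exp(-qT) = 1.00000000
C = S_0 * exp(-qT) * N(d1) - K * exp(-rT) * N(d2)
N(d1) = 0.68575537; N(d2) = 0.46965160
C = 1.0800 * 1.00000000 * 0.68575537 - 1.0200 * 0.94459407 * 0.46965160 = 0.2881


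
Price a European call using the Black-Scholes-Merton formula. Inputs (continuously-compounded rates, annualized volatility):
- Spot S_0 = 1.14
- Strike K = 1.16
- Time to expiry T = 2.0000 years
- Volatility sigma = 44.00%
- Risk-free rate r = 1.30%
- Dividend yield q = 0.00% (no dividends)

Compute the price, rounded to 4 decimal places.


d1 = (ln(S/K) + (r - q + 0.5*sigma^2) * T) / (sigma * sqrt(T)) = 0.32496098
d2 = d1 - sigma * sqrt(T) = -0.29729299
exp(-rT) = 0.97433509; exp(-qT) = 1.00000000
C = S_0 * exp(-qT) * N(d1) - K * exp(-rT) * N(d2)
N(d1) = 0.62739470; N(d2) = 0.38312142
C = 1.1400 * 1.00000000 * 0.62739470 - 1.1600 * 0.97433509 * 0.38312142 = 0.2822

Answer: Price = 0.2822


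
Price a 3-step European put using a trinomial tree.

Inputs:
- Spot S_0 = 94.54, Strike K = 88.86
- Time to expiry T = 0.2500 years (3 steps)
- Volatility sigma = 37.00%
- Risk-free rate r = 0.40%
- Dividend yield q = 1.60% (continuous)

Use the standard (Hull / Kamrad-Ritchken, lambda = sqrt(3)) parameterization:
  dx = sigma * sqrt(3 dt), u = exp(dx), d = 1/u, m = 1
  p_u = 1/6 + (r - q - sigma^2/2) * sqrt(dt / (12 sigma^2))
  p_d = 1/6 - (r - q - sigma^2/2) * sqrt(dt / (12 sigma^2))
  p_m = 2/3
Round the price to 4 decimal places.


dt = T/N = 0.083333; dx = sigma*sqrt(3*dt) = 0.185000
u = exp(dx) = 1.203218; d = 1/u = 0.831104
p_u = 0.148547, p_m = 0.666667, p_d = 0.184786
Discount per step: exp(-r*dt) = 0.999667
Stock lattice S(k, j) with j the centered position index:
  k=0: S(0,+0) = 94.5400
  k=1: S(1,-1) = 78.5726; S(1,+0) = 94.5400; S(1,+1) = 113.7523
  k=2: S(2,-2) = 65.3020; S(2,-1) = 78.5726; S(2,+0) = 94.5400; S(2,+1) = 113.7523; S(2,+2) = 136.8688
  k=3: S(3,-3) = 54.2728; S(3,-2) = 65.3020; S(3,-1) = 78.5726; S(3,+0) = 94.5400; S(3,+1) = 113.7523; S(3,+2) = 136.8688; S(3,+3) = 164.6831
Terminal payoffs V(N, j) = max(K - S_T, 0):
  V(3,-3) = 34.587208; V(3,-2) = 23.557976; V(3,-1) = 10.287401; V(3,+0) = 0.000000; V(3,+1) = 0.000000; V(3,+2) = 0.000000; V(3,+3) = 0.000000
Backward induction: V(k, j) = exp(-r*dt) * [p_u * V(k+1, j+1) + p_m * V(k+1, j) + p_d * V(k+1, j-1)]
  V(2,-2) = exp(-r*dt) * [p_u*10.287401 + p_m*23.557976 + p_d*34.587208] = 23.616843
  V(2,-1) = exp(-r*dt) * [p_u*0.000000 + p_m*10.287401 + p_d*23.557976] = 11.207716
  V(2,+0) = exp(-r*dt) * [p_u*0.000000 + p_m*0.000000 + p_d*10.287401] = 1.900335
  V(2,+1) = exp(-r*dt) * [p_u*0.000000 + p_m*0.000000 + p_d*0.000000] = 0.000000
  V(2,+2) = exp(-r*dt) * [p_u*0.000000 + p_m*0.000000 + p_d*0.000000] = 0.000000
  V(1,-1) = exp(-r*dt) * [p_u*1.900335 + p_m*11.207716 + p_d*23.616843] = 12.114124
  V(1,+0) = exp(-r*dt) * [p_u*0.000000 + p_m*1.900335 + p_d*11.207716] = 3.336807
  V(1,+1) = exp(-r*dt) * [p_u*0.000000 + p_m*0.000000 + p_d*1.900335] = 0.351038
  V(0,+0) = exp(-r*dt) * [p_u*0.351038 + p_m*3.336807 + p_d*12.114124] = 4.513700

Answer: Price = V(0,0) = 4.5137


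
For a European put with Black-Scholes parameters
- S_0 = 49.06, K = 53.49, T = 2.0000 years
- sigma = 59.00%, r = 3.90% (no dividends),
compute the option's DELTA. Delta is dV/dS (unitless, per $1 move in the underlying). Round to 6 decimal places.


d1 = 0.4070649766; d2 = -0.4273210252
phi(d1) = 0.3672217166; exp(-qT) = 1.0000000000; exp(-rT) = 0.9249644265
N(-d1) = 0.3419801330
Delta = -exp(-qT) * N(-d1) = -1.0000000000 * 0.3419801330 = -0.341980

Answer: Delta = -0.341980


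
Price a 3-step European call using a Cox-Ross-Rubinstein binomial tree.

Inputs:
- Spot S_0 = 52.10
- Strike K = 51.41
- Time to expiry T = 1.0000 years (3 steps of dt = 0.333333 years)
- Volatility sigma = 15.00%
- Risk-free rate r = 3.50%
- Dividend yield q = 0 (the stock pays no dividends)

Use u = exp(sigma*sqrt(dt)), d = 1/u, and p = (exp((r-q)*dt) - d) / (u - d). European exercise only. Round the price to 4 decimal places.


dt = T/N = 0.333333
u = exp(sigma*sqrt(dt)) = 1.090463; d = 1/u = 0.917042
p = (exp((r-q)*dt) - d) / (u - d) = 0.546030
Discount per step: exp(-r*dt) = 0.988401
Stock lattice S(k, i) with i counting down-moves:
  k=0: S(0,0) = 52.1000
  k=1: S(1,0) = 56.8131; S(1,1) = 47.7779
  k=2: S(2,0) = 61.9526; S(2,1) = 52.1000; S(2,2) = 43.8143
  k=3: S(3,0) = 67.5571; S(3,1) = 56.8131; S(3,2) = 47.7779; S(3,3) = 40.1795
Terminal payoffs V(N, i) = max(S_T - K, 0):
  V(3,0) = 16.147060; V(3,1) = 5.403132; V(3,2) = 0.000000; V(3,3) = 0.000000
Backward induction: V(k, i) = exp(-r*dt) * [p * V(k+1, i) + (1-p) * V(k+1, i+1)].
  V(2,0) = exp(-r*dt) * [p*16.147060 + (1-p)*5.403132] = 11.138926
  V(2,1) = exp(-r*dt) * [p*5.403132 + (1-p)*0.000000] = 2.916053
  V(2,2) = exp(-r*dt) * [p*0.000000 + (1-p)*0.000000] = 0.000000
  V(1,0) = exp(-r*dt) * [p*11.138926 + (1-p)*2.916053] = 7.320090
  V(1,1) = exp(-r*dt) * [p*2.916053 + (1-p)*0.000000] = 1.573785
  V(0,0) = exp(-r*dt) * [p*7.320090 + (1-p)*1.573785] = 4.656794

Answer: Price = V(0,0) = 4.6568


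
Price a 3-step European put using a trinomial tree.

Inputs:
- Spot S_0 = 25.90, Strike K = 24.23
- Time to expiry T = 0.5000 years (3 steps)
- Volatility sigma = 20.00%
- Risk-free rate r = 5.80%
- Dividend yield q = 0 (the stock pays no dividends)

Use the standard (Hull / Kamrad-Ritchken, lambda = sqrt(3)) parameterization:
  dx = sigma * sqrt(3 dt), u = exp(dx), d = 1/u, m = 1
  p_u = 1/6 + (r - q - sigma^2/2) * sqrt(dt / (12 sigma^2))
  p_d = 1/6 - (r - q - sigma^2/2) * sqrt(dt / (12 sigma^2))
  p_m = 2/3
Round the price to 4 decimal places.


dt = T/N = 0.166667; dx = sigma*sqrt(3*dt) = 0.141421
u = exp(dx) = 1.151910; d = 1/u = 0.868123
p_u = 0.189058, p_m = 0.666667, p_d = 0.144275
Discount per step: exp(-r*dt) = 0.990380
Stock lattice S(k, j) with j the centered position index:
  k=0: S(0,+0) = 25.9000
  k=1: S(1,-1) = 22.4844; S(1,+0) = 25.9000; S(1,+1) = 29.8345
  k=2: S(2,-2) = 19.5192; S(2,-1) = 22.4844; S(2,+0) = 25.9000; S(2,+1) = 29.8345; S(2,+2) = 34.3666
  k=3: S(3,-3) = 16.9451; S(3,-2) = 19.5192; S(3,-1) = 22.4844; S(3,+0) = 25.9000; S(3,+1) = 29.8345; S(3,+2) = 34.3666; S(3,+3) = 39.5872
Terminal payoffs V(N, j) = max(K - S_T, 0):
  V(3,-3) = 7.284897; V(3,-2) = 4.710768; V(3,-1) = 1.745603; V(3,+0) = 0.000000; V(3,+1) = 0.000000; V(3,+2) = 0.000000; V(3,+3) = 0.000000
Backward induction: V(k, j) = exp(-r*dt) * [p_u * V(k+1, j+1) + p_m * V(k+1, j) + p_d * V(k+1, j-1)]
  V(2,-2) = exp(-r*dt) * [p_u*1.745603 + p_m*4.710768 + p_d*7.284897] = 4.478063
  V(2,-1) = exp(-r*dt) * [p_u*0.000000 + p_m*1.745603 + p_d*4.710768] = 1.825647
  V(2,+0) = exp(-r*dt) * [p_u*0.000000 + p_m*0.000000 + p_d*1.745603] = 0.249424
  V(2,+1) = exp(-r*dt) * [p_u*0.000000 + p_m*0.000000 + p_d*0.000000] = 0.000000
  V(2,+2) = exp(-r*dt) * [p_u*0.000000 + p_m*0.000000 + p_d*0.000000] = 0.000000
  V(1,-1) = exp(-r*dt) * [p_u*0.249424 + p_m*1.825647 + p_d*4.478063] = 1.891949
  V(1,+0) = exp(-r*dt) * [p_u*0.000000 + p_m*0.249424 + p_d*1.825647] = 0.425544
  V(1,+1) = exp(-r*dt) * [p_u*0.000000 + p_m*0.000000 + p_d*0.249424] = 0.035639
  V(0,+0) = exp(-r*dt) * [p_u*0.035639 + p_m*0.425544 + p_d*1.891949] = 0.557975

Answer: Price = V(0,0) = 0.5580


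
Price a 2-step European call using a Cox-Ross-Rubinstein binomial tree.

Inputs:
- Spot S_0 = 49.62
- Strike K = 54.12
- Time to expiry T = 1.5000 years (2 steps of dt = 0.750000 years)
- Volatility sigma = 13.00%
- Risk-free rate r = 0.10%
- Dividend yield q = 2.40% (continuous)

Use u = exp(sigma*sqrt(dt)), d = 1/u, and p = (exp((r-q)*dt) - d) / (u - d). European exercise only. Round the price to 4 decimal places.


dt = T/N = 0.750000
u = exp(sigma*sqrt(dt)) = 1.119165; d = 1/u = 0.893523
p = (exp((r-q)*dt) - d) / (u - d) = 0.396091
Discount per step: exp(-r*dt) = 0.999250
Stock lattice S(k, i) with i counting down-moves:
  k=0: S(0,0) = 49.6200
  k=1: S(1,0) = 55.5330; S(1,1) = 44.3366
  k=2: S(2,0) = 62.1506; S(2,1) = 49.6200; S(2,2) = 39.6158
Terminal payoffs V(N, i) = max(S_T - K, 0):
  V(2,0) = 8.030607; V(2,1) = 0.000000; V(2,2) = 0.000000
Backward induction: V(k, i) = exp(-r*dt) * [p * V(k+1, i) + (1-p) * V(k+1, i+1)].
  V(1,0) = exp(-r*dt) * [p*8.030607 + (1-p)*0.000000] = 3.178467
  V(1,1) = exp(-r*dt) * [p*0.000000 + (1-p)*0.000000] = 0.000000
  V(0,0) = exp(-r*dt) * [p*3.178467 + (1-p)*0.000000] = 1.258019

Answer: Price = V(0,0) = 1.2580


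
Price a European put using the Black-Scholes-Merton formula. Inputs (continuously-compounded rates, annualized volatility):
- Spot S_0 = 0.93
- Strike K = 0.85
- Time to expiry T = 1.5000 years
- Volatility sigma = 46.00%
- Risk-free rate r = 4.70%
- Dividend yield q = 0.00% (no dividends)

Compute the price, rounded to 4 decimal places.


d1 = (ln(S/K) + (r - q + 0.5*sigma^2) * T) / (sigma * sqrt(T)) = 0.56648575
d2 = d1 - sigma * sqrt(T) = 0.00310311
exp(-rT) = 0.93192774; exp(-qT) = 1.00000000
P = K * exp(-rT) * N(-d2) - S_0 * exp(-qT) * N(-d1)
N(-d1) = 0.28553181; N(-d2) = 0.49876204
P = 0.8500 * 0.93192774 * 0.49876204 - 0.9300 * 1.00000000 * 0.28553181 = 0.1295

Answer: Price = 0.1295


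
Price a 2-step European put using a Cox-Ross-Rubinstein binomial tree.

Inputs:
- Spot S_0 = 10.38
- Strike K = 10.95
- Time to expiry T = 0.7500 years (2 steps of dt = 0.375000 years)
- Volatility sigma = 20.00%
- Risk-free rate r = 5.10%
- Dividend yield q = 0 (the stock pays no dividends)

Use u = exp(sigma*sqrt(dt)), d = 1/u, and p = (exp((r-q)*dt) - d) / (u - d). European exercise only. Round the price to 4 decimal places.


dt = T/N = 0.375000
u = exp(sigma*sqrt(dt)) = 1.130290; d = 1/u = 0.884728
p = (exp((r-q)*dt) - d) / (u - d) = 0.548052
Discount per step: exp(-r*dt) = 0.981057
Stock lattice S(k, i) with i counting down-moves:
  k=0: S(0,0) = 10.3800
  k=1: S(1,0) = 11.7324; S(1,1) = 9.1835
  k=2: S(2,0) = 13.2610; S(2,1) = 10.3800; S(2,2) = 8.1249
Terminal payoffs V(N, i) = max(K - S_T, 0):
  V(2,0) = 0.000000; V(2,1) = 0.570000; V(2,2) = 2.825112
Backward induction: V(k, i) = exp(-r*dt) * [p * V(k+1, i) + (1-p) * V(k+1, i+1)].
  V(1,0) = exp(-r*dt) * [p*0.000000 + (1-p)*0.570000] = 0.252731
  V(1,1) = exp(-r*dt) * [p*0.570000 + (1-p)*2.825112] = 1.559090
  V(0,0) = exp(-r*dt) * [p*0.252731 + (1-p)*1.559090] = 0.827165

Answer: Price = V(0,0) = 0.8272


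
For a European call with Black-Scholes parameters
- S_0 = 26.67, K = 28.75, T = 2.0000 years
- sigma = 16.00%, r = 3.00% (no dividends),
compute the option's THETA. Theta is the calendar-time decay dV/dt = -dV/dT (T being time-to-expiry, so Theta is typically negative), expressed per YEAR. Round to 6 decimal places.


Answer: Theta = -0.949394

Derivation:
d1 = 0.0464108252; d2 = -0.1798633448
phi(d1) = 0.3985128579; exp(-qT) = 1.0000000000; exp(-rT) = 0.9417645336
Theta = -S*exp(-qT)*phi(d1)*sigma/(2*sqrt(T)) - r*K*exp(-rT)*N(d2) + q*S*exp(-qT)*N(d1)
N(d1) = 0.5185085957; N(d2) = 0.4286299262; sqrt(T) = 1.4142135624
Term 1 = -26.6700 * 1.0000000000 * 0.3985128579 * 0.1600 / (2 * 1.4142135624) = -0.6012295853
Term 2 = -0.0300 * 28.7500 * 0.9417645336 * 0.4286299262 = -0.3481640489
Term 3 = 0 (no dividend yield, q = 0)
Theta = -0.6012295853 + (-0.3481640489) + (0.0000000000) = -0.949394


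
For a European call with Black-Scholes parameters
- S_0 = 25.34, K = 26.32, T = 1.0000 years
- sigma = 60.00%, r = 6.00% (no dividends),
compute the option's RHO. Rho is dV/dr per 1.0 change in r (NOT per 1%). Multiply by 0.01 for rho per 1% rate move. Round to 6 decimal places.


d1 = 0.3367584474; d2 = -0.2632415526
phi(d1) = 0.3769504023; exp(-qT) = 1.0000000000; exp(-rT) = 0.9417645336
N(d2) = 0.3961822027
Rho = K*T*exp(-rT)*N(d2) = 26.3200 * 1.0000 * 0.9417645336 * 0.3961822027 = 9.820264

Answer: Rho = 9.820264


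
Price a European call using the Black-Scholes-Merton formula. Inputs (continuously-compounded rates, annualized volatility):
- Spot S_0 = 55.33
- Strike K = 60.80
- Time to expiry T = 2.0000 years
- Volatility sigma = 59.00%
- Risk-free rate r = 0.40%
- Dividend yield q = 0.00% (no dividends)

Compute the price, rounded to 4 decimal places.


Answer: Price = 16.3049

Derivation:
d1 = (ln(S/K) + (r - q + 0.5*sigma^2) * T) / (sigma * sqrt(T)) = 0.31379418
d2 = d1 - sigma * sqrt(T) = -0.52059183
exp(-rT) = 0.99203191; exp(-qT) = 1.00000000
C = S_0 * exp(-qT) * N(d1) - K * exp(-rT) * N(d2)
N(d1) = 0.62316132; N(d2) = 0.30132557
C = 55.3300 * 1.00000000 * 0.62316132 - 60.8000 * 0.99203191 * 0.30132557 = 16.3049


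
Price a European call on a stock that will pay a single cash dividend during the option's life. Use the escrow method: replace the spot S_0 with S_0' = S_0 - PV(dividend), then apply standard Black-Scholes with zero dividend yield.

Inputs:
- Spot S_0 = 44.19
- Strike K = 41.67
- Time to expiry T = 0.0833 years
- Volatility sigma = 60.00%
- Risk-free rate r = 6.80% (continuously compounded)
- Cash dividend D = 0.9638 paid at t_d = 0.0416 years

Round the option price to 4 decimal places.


Answer: Price = 3.9048

Derivation:
PV(D) = D * exp(-r * t_d) = 0.9638 * 0.99717520 = 0.96107746
S_0' = S_0 - PV(D) = 44.1900 - 0.96107746 = 43.22892254
d1 = (ln(S_0'/K) + (r + sigma^2/2)*T) / (sigma*sqrt(T)) = 0.33138872
d2 = d1 - sigma*sqrt(T) = 0.15821828
exp(-rT) = 0.99435161
N(d1) = 0.62982456; N(d2) = 0.56285760
C = S_0' * N(d1) - K * exp(-rT) * N(d2) = 43.22892254 * 0.62982456 - 41.6700 * 0.99435161 * 0.56285760 = 3.9048


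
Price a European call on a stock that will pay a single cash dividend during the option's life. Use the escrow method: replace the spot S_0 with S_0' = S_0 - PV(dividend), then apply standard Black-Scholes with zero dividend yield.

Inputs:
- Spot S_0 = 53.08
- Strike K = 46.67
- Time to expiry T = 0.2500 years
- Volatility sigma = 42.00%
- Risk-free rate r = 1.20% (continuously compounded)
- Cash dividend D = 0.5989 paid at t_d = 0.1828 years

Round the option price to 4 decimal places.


Answer: Price = 7.7747

Derivation:
PV(D) = D * exp(-r * t_d) = 0.5989 * 0.99780880 = 0.59758769
S_0' = S_0 - PV(D) = 53.0800 - 0.59758769 = 52.48241231
d1 = (ln(S_0'/K) + (r + sigma^2/2)*T) / (sigma*sqrt(T)) = 0.67822167
d2 = d1 - sigma*sqrt(T) = 0.46822167
exp(-rT) = 0.99700450
N(d1) = 0.75118442; N(d2) = 0.68018696
C = S_0' * N(d1) - K * exp(-rT) * N(d2) = 52.48241231 * 0.75118442 - 46.6700 * 0.99700450 * 0.68018696 = 7.7747


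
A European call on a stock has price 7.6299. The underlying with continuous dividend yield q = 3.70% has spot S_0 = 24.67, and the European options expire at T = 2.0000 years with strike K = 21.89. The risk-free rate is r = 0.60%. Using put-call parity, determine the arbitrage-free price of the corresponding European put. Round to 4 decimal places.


Put-call parity: C - P = S_0 * exp(-qT) - K * exp(-rT).
S_0 * exp(-qT) = 24.6700 * 0.92867169 = 22.91033069
K * exp(-rT) = 21.8900 * 0.98807171 = 21.62888979
P = C - S*exp(-qT) + K*exp(-rT)
P = 7.6299 - 22.91033069 + 21.62888979 = 6.3485

Answer: Put price = 6.3485


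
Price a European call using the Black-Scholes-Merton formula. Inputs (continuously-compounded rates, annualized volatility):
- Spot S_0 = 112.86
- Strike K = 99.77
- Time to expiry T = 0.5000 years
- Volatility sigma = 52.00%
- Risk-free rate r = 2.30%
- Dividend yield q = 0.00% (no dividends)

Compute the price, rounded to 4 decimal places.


d1 = (ln(S/K) + (r - q + 0.5*sigma^2) * T) / (sigma * sqrt(T)) = 0.55040261
d2 = d1 - sigma * sqrt(T) = 0.18270708
exp(-rT) = 0.98856587; exp(-qT) = 1.00000000
C = S_0 * exp(-qT) * N(d1) - K * exp(-rT) * N(d2)
N(d1) = 0.70897837; N(d2) = 0.57248607
C = 112.8600 * 1.00000000 * 0.70897837 - 99.7700 * 0.98856587 * 0.57248607 = 23.5514

Answer: Price = 23.5514


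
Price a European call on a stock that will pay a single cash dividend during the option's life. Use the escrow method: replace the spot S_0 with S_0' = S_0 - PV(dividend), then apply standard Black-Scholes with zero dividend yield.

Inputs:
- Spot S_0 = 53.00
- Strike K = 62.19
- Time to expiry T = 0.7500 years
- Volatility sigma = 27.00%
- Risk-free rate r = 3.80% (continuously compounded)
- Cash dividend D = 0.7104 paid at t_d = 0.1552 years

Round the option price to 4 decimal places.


PV(D) = D * exp(-r * t_d) = 0.7104 * 0.99411976 = 0.70622268
S_0' = S_0 - PV(D) = 53.0000 - 0.70622268 = 52.29377732
d1 = (ln(S_0'/K) + (r + sigma^2/2)*T) / (sigma*sqrt(T)) = -0.50242018
d2 = d1 - sigma*sqrt(T) = -0.73624703
exp(-rT) = 0.97190229
N(d1) = 0.30768600; N(d2) = 0.23079019
C = S_0' * N(d1) - K * exp(-rT) * N(d2) = 52.29377732 * 0.30768600 - 62.1900 * 0.97190229 * 0.23079019 = 2.1405

Answer: Price = 2.1405


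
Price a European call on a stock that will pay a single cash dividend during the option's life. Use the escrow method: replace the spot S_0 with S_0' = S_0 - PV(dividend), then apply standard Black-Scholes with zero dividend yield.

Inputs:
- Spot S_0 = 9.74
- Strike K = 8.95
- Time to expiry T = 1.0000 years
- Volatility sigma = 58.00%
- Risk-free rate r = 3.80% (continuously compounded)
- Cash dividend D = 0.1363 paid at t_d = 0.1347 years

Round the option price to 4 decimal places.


PV(D) = D * exp(-r * t_d) = 0.1363 * 0.99489448 = 0.13560412
S_0' = S_0 - PV(D) = 9.7400 - 0.13560412 = 9.60439588
d1 = (ln(S_0'/K) + (r + sigma^2/2)*T) / (sigma*sqrt(T)) = 0.47718511
d2 = d1 - sigma*sqrt(T) = -0.10281489
exp(-rT) = 0.96271294
N(d1) = 0.68338484; N(d2) = 0.45905495
C = S_0' * N(d1) - K * exp(-rT) * N(d2) = 9.60439588 * 0.68338484 - 8.9500 * 0.96271294 * 0.45905495 = 2.6082

Answer: Price = 2.6082


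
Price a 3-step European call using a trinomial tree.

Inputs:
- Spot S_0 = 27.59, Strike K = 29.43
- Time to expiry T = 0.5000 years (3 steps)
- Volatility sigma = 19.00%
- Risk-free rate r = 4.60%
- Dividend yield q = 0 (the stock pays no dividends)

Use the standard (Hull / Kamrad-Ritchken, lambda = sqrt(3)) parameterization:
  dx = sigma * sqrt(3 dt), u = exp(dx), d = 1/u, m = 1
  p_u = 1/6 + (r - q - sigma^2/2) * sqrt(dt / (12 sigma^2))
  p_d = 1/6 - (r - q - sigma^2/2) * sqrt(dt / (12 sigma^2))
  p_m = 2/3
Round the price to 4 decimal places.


dt = T/N = 0.166667; dx = sigma*sqrt(3*dt) = 0.134350
u = exp(dx) = 1.143793; d = 1/u = 0.874284
p_u = 0.184003, p_m = 0.666667, p_d = 0.149330
Discount per step: exp(-r*dt) = 0.992363
Stock lattice S(k, j) with j the centered position index:
  k=0: S(0,+0) = 27.5900
  k=1: S(1,-1) = 24.1215; S(1,+0) = 27.5900; S(1,+1) = 31.5573
  k=2: S(2,-2) = 21.0890; S(2,-1) = 24.1215; S(2,+0) = 27.5900; S(2,+1) = 31.5573; S(2,+2) = 36.0950
  k=3: S(3,-3) = 18.4378; S(3,-2) = 21.0890; S(3,-1) = 24.1215; S(3,+0) = 27.5900; S(3,+1) = 31.5573; S(3,+2) = 36.0950; S(3,+3) = 41.2852
Terminal payoffs V(N, j) = max(S_T - K, 0):
  V(3,-3) = 0.000000; V(3,-2) = 0.000000; V(3,-1) = 0.000000; V(3,+0) = 0.000000; V(3,+1) = 2.127260; V(3,+2) = 6.664986; V(3,+3) = 11.855207
Backward induction: V(k, j) = exp(-r*dt) * [p_u * V(k+1, j+1) + p_m * V(k+1, j) + p_d * V(k+1, j-1)]
  V(2,-2) = exp(-r*dt) * [p_u*0.000000 + p_m*0.000000 + p_d*0.000000] = 0.000000
  V(2,-1) = exp(-r*dt) * [p_u*0.000000 + p_m*0.000000 + p_d*0.000000] = 0.000000
  V(2,+0) = exp(-r*dt) * [p_u*2.127260 + p_m*0.000000 + p_d*0.000000] = 0.388433
  V(2,+1) = exp(-r*dt) * [p_u*6.664986 + p_m*2.127260 + p_d*0.000000] = 2.624355
  V(2,+2) = exp(-r*dt) * [p_u*11.855207 + p_m*6.664986 + p_d*2.127260] = 6.889363
  V(1,-1) = exp(-r*dt) * [p_u*0.388433 + p_m*0.000000 + p_d*0.000000] = 0.070927
  V(1,+0) = exp(-r*dt) * [p_u*2.624355 + p_m*0.388433 + p_d*0.000000] = 0.736179
  V(1,+1) = exp(-r*dt) * [p_u*6.889363 + p_m*2.624355 + p_d*0.388433] = 3.051753
  V(0,+0) = exp(-r*dt) * [p_u*3.051753 + p_m*0.736179 + p_d*0.070927] = 1.054792

Answer: Price = V(0,0) = 1.0548
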